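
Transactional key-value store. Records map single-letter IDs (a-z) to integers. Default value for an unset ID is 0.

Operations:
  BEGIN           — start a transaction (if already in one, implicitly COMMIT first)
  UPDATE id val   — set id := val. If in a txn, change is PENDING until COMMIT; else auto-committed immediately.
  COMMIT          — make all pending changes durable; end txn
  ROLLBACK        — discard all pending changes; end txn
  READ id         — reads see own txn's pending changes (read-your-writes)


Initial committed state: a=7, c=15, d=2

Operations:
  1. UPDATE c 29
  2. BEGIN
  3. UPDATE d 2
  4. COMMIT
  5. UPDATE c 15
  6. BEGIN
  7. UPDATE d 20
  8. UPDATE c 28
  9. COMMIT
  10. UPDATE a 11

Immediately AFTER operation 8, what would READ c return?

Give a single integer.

Initial committed: {a=7, c=15, d=2}
Op 1: UPDATE c=29 (auto-commit; committed c=29)
Op 2: BEGIN: in_txn=True, pending={}
Op 3: UPDATE d=2 (pending; pending now {d=2})
Op 4: COMMIT: merged ['d'] into committed; committed now {a=7, c=29, d=2}
Op 5: UPDATE c=15 (auto-commit; committed c=15)
Op 6: BEGIN: in_txn=True, pending={}
Op 7: UPDATE d=20 (pending; pending now {d=20})
Op 8: UPDATE c=28 (pending; pending now {c=28, d=20})
After op 8: visible(c) = 28 (pending={c=28, d=20}, committed={a=7, c=15, d=2})

Answer: 28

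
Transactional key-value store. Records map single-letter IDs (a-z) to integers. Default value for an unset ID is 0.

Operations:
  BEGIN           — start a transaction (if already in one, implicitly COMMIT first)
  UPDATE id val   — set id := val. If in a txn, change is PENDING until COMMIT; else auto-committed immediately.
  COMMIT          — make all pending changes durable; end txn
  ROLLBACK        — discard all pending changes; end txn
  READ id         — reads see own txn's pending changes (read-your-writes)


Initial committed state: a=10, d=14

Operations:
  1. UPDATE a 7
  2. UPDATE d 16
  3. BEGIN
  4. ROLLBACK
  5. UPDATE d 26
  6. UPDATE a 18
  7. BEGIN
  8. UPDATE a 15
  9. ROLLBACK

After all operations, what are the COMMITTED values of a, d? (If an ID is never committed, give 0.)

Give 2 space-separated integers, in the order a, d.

Initial committed: {a=10, d=14}
Op 1: UPDATE a=7 (auto-commit; committed a=7)
Op 2: UPDATE d=16 (auto-commit; committed d=16)
Op 3: BEGIN: in_txn=True, pending={}
Op 4: ROLLBACK: discarded pending []; in_txn=False
Op 5: UPDATE d=26 (auto-commit; committed d=26)
Op 6: UPDATE a=18 (auto-commit; committed a=18)
Op 7: BEGIN: in_txn=True, pending={}
Op 8: UPDATE a=15 (pending; pending now {a=15})
Op 9: ROLLBACK: discarded pending ['a']; in_txn=False
Final committed: {a=18, d=26}

Answer: 18 26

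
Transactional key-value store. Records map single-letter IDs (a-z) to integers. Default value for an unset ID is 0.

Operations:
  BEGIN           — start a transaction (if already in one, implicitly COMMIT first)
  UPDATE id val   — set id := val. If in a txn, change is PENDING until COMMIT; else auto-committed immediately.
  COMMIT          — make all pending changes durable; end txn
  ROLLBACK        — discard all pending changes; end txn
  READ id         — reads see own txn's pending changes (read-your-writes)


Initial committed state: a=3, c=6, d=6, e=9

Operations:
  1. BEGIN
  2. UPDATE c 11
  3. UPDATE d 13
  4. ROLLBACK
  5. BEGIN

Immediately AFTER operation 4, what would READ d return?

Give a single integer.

Answer: 6

Derivation:
Initial committed: {a=3, c=6, d=6, e=9}
Op 1: BEGIN: in_txn=True, pending={}
Op 2: UPDATE c=11 (pending; pending now {c=11})
Op 3: UPDATE d=13 (pending; pending now {c=11, d=13})
Op 4: ROLLBACK: discarded pending ['c', 'd']; in_txn=False
After op 4: visible(d) = 6 (pending={}, committed={a=3, c=6, d=6, e=9})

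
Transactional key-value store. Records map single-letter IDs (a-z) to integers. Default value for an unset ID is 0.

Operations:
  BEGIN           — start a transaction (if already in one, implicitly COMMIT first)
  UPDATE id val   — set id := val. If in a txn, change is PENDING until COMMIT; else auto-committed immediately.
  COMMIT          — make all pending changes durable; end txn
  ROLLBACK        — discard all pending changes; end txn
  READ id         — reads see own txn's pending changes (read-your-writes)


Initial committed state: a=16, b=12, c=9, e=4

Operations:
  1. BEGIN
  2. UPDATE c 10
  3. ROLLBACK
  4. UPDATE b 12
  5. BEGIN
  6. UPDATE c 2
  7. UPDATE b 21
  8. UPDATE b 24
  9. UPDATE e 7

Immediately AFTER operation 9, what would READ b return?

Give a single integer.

Answer: 24

Derivation:
Initial committed: {a=16, b=12, c=9, e=4}
Op 1: BEGIN: in_txn=True, pending={}
Op 2: UPDATE c=10 (pending; pending now {c=10})
Op 3: ROLLBACK: discarded pending ['c']; in_txn=False
Op 4: UPDATE b=12 (auto-commit; committed b=12)
Op 5: BEGIN: in_txn=True, pending={}
Op 6: UPDATE c=2 (pending; pending now {c=2})
Op 7: UPDATE b=21 (pending; pending now {b=21, c=2})
Op 8: UPDATE b=24 (pending; pending now {b=24, c=2})
Op 9: UPDATE e=7 (pending; pending now {b=24, c=2, e=7})
After op 9: visible(b) = 24 (pending={b=24, c=2, e=7}, committed={a=16, b=12, c=9, e=4})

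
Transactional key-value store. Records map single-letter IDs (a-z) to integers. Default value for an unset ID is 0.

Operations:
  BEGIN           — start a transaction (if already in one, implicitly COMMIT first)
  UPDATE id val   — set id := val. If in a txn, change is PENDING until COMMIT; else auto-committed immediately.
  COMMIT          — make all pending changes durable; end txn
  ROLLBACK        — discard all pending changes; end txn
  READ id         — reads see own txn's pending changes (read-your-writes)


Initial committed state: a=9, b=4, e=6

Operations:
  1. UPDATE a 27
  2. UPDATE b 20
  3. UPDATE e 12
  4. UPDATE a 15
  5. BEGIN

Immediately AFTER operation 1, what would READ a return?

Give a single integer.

Answer: 27

Derivation:
Initial committed: {a=9, b=4, e=6}
Op 1: UPDATE a=27 (auto-commit; committed a=27)
After op 1: visible(a) = 27 (pending={}, committed={a=27, b=4, e=6})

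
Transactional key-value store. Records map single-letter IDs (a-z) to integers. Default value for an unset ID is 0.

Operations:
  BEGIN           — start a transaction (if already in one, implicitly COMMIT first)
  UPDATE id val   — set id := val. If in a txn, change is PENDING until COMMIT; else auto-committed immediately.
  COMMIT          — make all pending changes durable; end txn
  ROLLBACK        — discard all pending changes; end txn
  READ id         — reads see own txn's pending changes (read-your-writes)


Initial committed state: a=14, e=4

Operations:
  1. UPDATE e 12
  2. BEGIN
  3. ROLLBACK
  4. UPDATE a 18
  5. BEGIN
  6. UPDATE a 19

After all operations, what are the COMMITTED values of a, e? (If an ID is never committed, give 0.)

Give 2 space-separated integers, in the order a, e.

Initial committed: {a=14, e=4}
Op 1: UPDATE e=12 (auto-commit; committed e=12)
Op 2: BEGIN: in_txn=True, pending={}
Op 3: ROLLBACK: discarded pending []; in_txn=False
Op 4: UPDATE a=18 (auto-commit; committed a=18)
Op 5: BEGIN: in_txn=True, pending={}
Op 6: UPDATE a=19 (pending; pending now {a=19})
Final committed: {a=18, e=12}

Answer: 18 12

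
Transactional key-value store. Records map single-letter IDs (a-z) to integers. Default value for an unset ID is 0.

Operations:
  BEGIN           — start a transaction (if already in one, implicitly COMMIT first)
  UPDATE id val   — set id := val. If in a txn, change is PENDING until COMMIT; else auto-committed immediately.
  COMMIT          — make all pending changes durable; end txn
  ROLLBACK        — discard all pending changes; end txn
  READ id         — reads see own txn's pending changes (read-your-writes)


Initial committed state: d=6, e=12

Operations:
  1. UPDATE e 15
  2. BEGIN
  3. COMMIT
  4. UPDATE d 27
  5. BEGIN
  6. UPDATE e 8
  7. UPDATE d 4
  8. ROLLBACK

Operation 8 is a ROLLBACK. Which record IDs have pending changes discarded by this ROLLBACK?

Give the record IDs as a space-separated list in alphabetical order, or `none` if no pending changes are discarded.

Initial committed: {d=6, e=12}
Op 1: UPDATE e=15 (auto-commit; committed e=15)
Op 2: BEGIN: in_txn=True, pending={}
Op 3: COMMIT: merged [] into committed; committed now {d=6, e=15}
Op 4: UPDATE d=27 (auto-commit; committed d=27)
Op 5: BEGIN: in_txn=True, pending={}
Op 6: UPDATE e=8 (pending; pending now {e=8})
Op 7: UPDATE d=4 (pending; pending now {d=4, e=8})
Op 8: ROLLBACK: discarded pending ['d', 'e']; in_txn=False
ROLLBACK at op 8 discards: ['d', 'e']

Answer: d e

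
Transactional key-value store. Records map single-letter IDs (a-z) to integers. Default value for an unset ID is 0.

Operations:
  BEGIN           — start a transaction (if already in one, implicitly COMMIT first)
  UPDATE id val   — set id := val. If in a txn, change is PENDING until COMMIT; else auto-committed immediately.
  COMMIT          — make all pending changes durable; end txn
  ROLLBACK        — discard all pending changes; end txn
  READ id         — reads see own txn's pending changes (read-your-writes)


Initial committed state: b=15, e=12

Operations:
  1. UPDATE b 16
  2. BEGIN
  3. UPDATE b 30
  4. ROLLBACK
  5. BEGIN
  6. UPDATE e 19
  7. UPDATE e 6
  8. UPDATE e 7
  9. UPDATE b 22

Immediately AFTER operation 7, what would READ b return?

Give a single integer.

Initial committed: {b=15, e=12}
Op 1: UPDATE b=16 (auto-commit; committed b=16)
Op 2: BEGIN: in_txn=True, pending={}
Op 3: UPDATE b=30 (pending; pending now {b=30})
Op 4: ROLLBACK: discarded pending ['b']; in_txn=False
Op 5: BEGIN: in_txn=True, pending={}
Op 6: UPDATE e=19 (pending; pending now {e=19})
Op 7: UPDATE e=6 (pending; pending now {e=6})
After op 7: visible(b) = 16 (pending={e=6}, committed={b=16, e=12})

Answer: 16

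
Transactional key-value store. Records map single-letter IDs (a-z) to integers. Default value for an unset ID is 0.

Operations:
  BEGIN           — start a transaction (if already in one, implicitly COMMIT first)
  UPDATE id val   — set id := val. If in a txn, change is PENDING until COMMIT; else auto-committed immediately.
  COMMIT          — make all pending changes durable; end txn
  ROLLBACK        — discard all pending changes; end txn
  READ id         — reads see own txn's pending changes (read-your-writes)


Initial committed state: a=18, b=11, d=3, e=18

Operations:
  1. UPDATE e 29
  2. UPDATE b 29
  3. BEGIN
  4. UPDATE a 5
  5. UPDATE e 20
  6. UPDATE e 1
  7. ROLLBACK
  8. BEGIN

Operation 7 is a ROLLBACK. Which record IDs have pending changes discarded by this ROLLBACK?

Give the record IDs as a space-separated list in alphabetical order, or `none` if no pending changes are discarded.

Answer: a e

Derivation:
Initial committed: {a=18, b=11, d=3, e=18}
Op 1: UPDATE e=29 (auto-commit; committed e=29)
Op 2: UPDATE b=29 (auto-commit; committed b=29)
Op 3: BEGIN: in_txn=True, pending={}
Op 4: UPDATE a=5 (pending; pending now {a=5})
Op 5: UPDATE e=20 (pending; pending now {a=5, e=20})
Op 6: UPDATE e=1 (pending; pending now {a=5, e=1})
Op 7: ROLLBACK: discarded pending ['a', 'e']; in_txn=False
Op 8: BEGIN: in_txn=True, pending={}
ROLLBACK at op 7 discards: ['a', 'e']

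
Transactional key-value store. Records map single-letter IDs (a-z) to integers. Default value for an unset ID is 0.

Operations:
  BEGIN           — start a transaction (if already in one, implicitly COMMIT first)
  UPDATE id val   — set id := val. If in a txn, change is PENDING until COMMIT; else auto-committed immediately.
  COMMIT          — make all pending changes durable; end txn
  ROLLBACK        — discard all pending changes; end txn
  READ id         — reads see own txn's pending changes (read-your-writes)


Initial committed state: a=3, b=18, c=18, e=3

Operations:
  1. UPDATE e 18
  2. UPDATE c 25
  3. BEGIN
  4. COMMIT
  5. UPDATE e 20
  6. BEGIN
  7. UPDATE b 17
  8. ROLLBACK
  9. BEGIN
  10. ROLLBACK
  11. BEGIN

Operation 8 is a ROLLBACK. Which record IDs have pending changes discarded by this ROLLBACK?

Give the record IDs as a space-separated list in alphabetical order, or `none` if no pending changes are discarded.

Initial committed: {a=3, b=18, c=18, e=3}
Op 1: UPDATE e=18 (auto-commit; committed e=18)
Op 2: UPDATE c=25 (auto-commit; committed c=25)
Op 3: BEGIN: in_txn=True, pending={}
Op 4: COMMIT: merged [] into committed; committed now {a=3, b=18, c=25, e=18}
Op 5: UPDATE e=20 (auto-commit; committed e=20)
Op 6: BEGIN: in_txn=True, pending={}
Op 7: UPDATE b=17 (pending; pending now {b=17})
Op 8: ROLLBACK: discarded pending ['b']; in_txn=False
Op 9: BEGIN: in_txn=True, pending={}
Op 10: ROLLBACK: discarded pending []; in_txn=False
Op 11: BEGIN: in_txn=True, pending={}
ROLLBACK at op 8 discards: ['b']

Answer: b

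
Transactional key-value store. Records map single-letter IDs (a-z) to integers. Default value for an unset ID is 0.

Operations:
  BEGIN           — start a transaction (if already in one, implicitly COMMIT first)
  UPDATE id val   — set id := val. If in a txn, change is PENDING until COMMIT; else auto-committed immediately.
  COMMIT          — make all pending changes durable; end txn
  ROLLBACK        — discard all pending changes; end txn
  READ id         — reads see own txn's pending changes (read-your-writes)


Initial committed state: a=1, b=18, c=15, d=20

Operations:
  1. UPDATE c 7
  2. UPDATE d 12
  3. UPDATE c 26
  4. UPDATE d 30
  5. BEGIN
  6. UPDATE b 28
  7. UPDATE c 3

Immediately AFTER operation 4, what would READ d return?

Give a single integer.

Answer: 30

Derivation:
Initial committed: {a=1, b=18, c=15, d=20}
Op 1: UPDATE c=7 (auto-commit; committed c=7)
Op 2: UPDATE d=12 (auto-commit; committed d=12)
Op 3: UPDATE c=26 (auto-commit; committed c=26)
Op 4: UPDATE d=30 (auto-commit; committed d=30)
After op 4: visible(d) = 30 (pending={}, committed={a=1, b=18, c=26, d=30})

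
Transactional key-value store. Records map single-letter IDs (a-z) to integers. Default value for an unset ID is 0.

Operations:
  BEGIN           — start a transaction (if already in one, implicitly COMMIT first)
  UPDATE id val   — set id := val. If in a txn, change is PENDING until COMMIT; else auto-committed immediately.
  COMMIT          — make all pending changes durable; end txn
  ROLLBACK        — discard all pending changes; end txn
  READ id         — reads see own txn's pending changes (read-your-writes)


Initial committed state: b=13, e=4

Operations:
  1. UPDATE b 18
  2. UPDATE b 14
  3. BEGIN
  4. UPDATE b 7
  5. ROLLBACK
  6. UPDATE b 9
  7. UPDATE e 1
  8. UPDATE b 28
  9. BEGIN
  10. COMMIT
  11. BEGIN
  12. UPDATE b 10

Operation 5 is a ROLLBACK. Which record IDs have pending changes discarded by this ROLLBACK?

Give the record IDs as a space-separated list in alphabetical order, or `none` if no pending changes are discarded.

Answer: b

Derivation:
Initial committed: {b=13, e=4}
Op 1: UPDATE b=18 (auto-commit; committed b=18)
Op 2: UPDATE b=14 (auto-commit; committed b=14)
Op 3: BEGIN: in_txn=True, pending={}
Op 4: UPDATE b=7 (pending; pending now {b=7})
Op 5: ROLLBACK: discarded pending ['b']; in_txn=False
Op 6: UPDATE b=9 (auto-commit; committed b=9)
Op 7: UPDATE e=1 (auto-commit; committed e=1)
Op 8: UPDATE b=28 (auto-commit; committed b=28)
Op 9: BEGIN: in_txn=True, pending={}
Op 10: COMMIT: merged [] into committed; committed now {b=28, e=1}
Op 11: BEGIN: in_txn=True, pending={}
Op 12: UPDATE b=10 (pending; pending now {b=10})
ROLLBACK at op 5 discards: ['b']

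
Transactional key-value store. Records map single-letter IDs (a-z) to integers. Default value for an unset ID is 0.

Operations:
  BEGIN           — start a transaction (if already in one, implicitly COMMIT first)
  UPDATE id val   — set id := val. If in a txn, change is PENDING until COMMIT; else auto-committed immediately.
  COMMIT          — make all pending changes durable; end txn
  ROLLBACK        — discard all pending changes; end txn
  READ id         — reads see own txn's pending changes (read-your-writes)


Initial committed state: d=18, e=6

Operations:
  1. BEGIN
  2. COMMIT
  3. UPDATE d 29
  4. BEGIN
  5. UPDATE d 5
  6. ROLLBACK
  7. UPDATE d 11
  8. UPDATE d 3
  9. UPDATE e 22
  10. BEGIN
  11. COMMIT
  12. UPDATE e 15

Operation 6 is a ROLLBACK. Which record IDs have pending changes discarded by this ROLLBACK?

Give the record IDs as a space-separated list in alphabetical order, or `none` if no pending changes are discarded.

Answer: d

Derivation:
Initial committed: {d=18, e=6}
Op 1: BEGIN: in_txn=True, pending={}
Op 2: COMMIT: merged [] into committed; committed now {d=18, e=6}
Op 3: UPDATE d=29 (auto-commit; committed d=29)
Op 4: BEGIN: in_txn=True, pending={}
Op 5: UPDATE d=5 (pending; pending now {d=5})
Op 6: ROLLBACK: discarded pending ['d']; in_txn=False
Op 7: UPDATE d=11 (auto-commit; committed d=11)
Op 8: UPDATE d=3 (auto-commit; committed d=3)
Op 9: UPDATE e=22 (auto-commit; committed e=22)
Op 10: BEGIN: in_txn=True, pending={}
Op 11: COMMIT: merged [] into committed; committed now {d=3, e=22}
Op 12: UPDATE e=15 (auto-commit; committed e=15)
ROLLBACK at op 6 discards: ['d']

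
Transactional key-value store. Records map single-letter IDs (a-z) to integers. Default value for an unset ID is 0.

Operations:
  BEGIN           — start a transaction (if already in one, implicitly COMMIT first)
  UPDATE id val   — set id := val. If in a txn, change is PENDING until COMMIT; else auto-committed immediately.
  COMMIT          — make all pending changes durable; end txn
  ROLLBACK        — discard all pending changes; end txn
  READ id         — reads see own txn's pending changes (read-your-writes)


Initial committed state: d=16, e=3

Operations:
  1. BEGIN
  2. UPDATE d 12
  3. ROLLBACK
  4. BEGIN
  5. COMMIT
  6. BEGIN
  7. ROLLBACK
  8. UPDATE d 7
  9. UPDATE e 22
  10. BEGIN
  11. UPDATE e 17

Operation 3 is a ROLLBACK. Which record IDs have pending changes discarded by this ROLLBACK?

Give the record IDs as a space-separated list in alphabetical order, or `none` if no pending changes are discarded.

Answer: d

Derivation:
Initial committed: {d=16, e=3}
Op 1: BEGIN: in_txn=True, pending={}
Op 2: UPDATE d=12 (pending; pending now {d=12})
Op 3: ROLLBACK: discarded pending ['d']; in_txn=False
Op 4: BEGIN: in_txn=True, pending={}
Op 5: COMMIT: merged [] into committed; committed now {d=16, e=3}
Op 6: BEGIN: in_txn=True, pending={}
Op 7: ROLLBACK: discarded pending []; in_txn=False
Op 8: UPDATE d=7 (auto-commit; committed d=7)
Op 9: UPDATE e=22 (auto-commit; committed e=22)
Op 10: BEGIN: in_txn=True, pending={}
Op 11: UPDATE e=17 (pending; pending now {e=17})
ROLLBACK at op 3 discards: ['d']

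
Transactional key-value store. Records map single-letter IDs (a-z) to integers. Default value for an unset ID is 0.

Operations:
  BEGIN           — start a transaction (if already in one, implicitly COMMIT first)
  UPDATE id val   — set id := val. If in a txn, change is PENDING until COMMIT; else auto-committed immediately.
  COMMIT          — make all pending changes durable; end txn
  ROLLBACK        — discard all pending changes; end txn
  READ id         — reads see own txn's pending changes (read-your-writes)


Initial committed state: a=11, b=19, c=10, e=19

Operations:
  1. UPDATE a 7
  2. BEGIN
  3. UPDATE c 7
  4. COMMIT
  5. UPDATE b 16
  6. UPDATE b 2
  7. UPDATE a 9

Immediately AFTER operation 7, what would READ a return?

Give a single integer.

Initial committed: {a=11, b=19, c=10, e=19}
Op 1: UPDATE a=7 (auto-commit; committed a=7)
Op 2: BEGIN: in_txn=True, pending={}
Op 3: UPDATE c=7 (pending; pending now {c=7})
Op 4: COMMIT: merged ['c'] into committed; committed now {a=7, b=19, c=7, e=19}
Op 5: UPDATE b=16 (auto-commit; committed b=16)
Op 6: UPDATE b=2 (auto-commit; committed b=2)
Op 7: UPDATE a=9 (auto-commit; committed a=9)
After op 7: visible(a) = 9 (pending={}, committed={a=9, b=2, c=7, e=19})

Answer: 9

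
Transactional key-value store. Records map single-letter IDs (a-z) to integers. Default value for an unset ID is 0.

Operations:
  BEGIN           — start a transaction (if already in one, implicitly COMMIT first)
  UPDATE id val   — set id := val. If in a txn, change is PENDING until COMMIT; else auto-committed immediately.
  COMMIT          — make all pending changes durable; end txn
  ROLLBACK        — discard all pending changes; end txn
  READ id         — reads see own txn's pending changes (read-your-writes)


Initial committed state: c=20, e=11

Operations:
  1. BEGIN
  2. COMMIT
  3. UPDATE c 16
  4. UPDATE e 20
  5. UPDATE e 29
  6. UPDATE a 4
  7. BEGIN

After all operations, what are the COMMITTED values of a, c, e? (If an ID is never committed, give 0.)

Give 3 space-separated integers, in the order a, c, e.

Answer: 4 16 29

Derivation:
Initial committed: {c=20, e=11}
Op 1: BEGIN: in_txn=True, pending={}
Op 2: COMMIT: merged [] into committed; committed now {c=20, e=11}
Op 3: UPDATE c=16 (auto-commit; committed c=16)
Op 4: UPDATE e=20 (auto-commit; committed e=20)
Op 5: UPDATE e=29 (auto-commit; committed e=29)
Op 6: UPDATE a=4 (auto-commit; committed a=4)
Op 7: BEGIN: in_txn=True, pending={}
Final committed: {a=4, c=16, e=29}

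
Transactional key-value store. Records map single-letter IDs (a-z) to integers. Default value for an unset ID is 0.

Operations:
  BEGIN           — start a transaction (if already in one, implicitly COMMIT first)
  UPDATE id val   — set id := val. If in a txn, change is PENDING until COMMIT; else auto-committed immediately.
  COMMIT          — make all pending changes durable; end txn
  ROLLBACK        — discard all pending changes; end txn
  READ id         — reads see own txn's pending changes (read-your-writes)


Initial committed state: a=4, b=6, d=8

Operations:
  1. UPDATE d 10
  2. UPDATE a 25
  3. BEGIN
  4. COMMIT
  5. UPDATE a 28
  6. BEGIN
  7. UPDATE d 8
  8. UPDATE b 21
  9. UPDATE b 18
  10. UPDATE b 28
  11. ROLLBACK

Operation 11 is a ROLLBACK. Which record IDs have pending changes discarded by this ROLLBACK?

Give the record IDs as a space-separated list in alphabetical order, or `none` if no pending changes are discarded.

Initial committed: {a=4, b=6, d=8}
Op 1: UPDATE d=10 (auto-commit; committed d=10)
Op 2: UPDATE a=25 (auto-commit; committed a=25)
Op 3: BEGIN: in_txn=True, pending={}
Op 4: COMMIT: merged [] into committed; committed now {a=25, b=6, d=10}
Op 5: UPDATE a=28 (auto-commit; committed a=28)
Op 6: BEGIN: in_txn=True, pending={}
Op 7: UPDATE d=8 (pending; pending now {d=8})
Op 8: UPDATE b=21 (pending; pending now {b=21, d=8})
Op 9: UPDATE b=18 (pending; pending now {b=18, d=8})
Op 10: UPDATE b=28 (pending; pending now {b=28, d=8})
Op 11: ROLLBACK: discarded pending ['b', 'd']; in_txn=False
ROLLBACK at op 11 discards: ['b', 'd']

Answer: b d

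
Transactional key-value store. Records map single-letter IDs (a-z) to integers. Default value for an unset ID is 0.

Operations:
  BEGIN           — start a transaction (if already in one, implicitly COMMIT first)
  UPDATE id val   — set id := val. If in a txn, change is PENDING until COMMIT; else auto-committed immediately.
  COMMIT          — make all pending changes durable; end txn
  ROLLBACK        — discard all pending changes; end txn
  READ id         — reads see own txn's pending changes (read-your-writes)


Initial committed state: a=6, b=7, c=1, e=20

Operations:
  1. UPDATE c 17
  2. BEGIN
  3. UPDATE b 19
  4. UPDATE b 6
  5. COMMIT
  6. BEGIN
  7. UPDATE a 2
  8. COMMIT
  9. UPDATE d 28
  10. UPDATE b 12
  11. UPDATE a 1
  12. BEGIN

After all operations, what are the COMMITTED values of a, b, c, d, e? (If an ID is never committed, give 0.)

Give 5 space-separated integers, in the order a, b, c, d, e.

Answer: 1 12 17 28 20

Derivation:
Initial committed: {a=6, b=7, c=1, e=20}
Op 1: UPDATE c=17 (auto-commit; committed c=17)
Op 2: BEGIN: in_txn=True, pending={}
Op 3: UPDATE b=19 (pending; pending now {b=19})
Op 4: UPDATE b=6 (pending; pending now {b=6})
Op 5: COMMIT: merged ['b'] into committed; committed now {a=6, b=6, c=17, e=20}
Op 6: BEGIN: in_txn=True, pending={}
Op 7: UPDATE a=2 (pending; pending now {a=2})
Op 8: COMMIT: merged ['a'] into committed; committed now {a=2, b=6, c=17, e=20}
Op 9: UPDATE d=28 (auto-commit; committed d=28)
Op 10: UPDATE b=12 (auto-commit; committed b=12)
Op 11: UPDATE a=1 (auto-commit; committed a=1)
Op 12: BEGIN: in_txn=True, pending={}
Final committed: {a=1, b=12, c=17, d=28, e=20}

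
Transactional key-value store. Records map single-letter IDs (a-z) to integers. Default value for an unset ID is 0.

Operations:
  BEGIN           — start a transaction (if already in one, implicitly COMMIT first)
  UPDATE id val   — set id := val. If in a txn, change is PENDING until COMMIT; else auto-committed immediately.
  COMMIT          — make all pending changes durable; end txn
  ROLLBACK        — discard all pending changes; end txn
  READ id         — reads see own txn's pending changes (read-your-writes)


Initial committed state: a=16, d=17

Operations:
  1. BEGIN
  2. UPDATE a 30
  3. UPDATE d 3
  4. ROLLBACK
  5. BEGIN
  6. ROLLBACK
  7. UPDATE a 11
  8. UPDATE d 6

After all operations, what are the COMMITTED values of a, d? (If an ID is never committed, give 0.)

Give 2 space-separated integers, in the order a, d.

Answer: 11 6

Derivation:
Initial committed: {a=16, d=17}
Op 1: BEGIN: in_txn=True, pending={}
Op 2: UPDATE a=30 (pending; pending now {a=30})
Op 3: UPDATE d=3 (pending; pending now {a=30, d=3})
Op 4: ROLLBACK: discarded pending ['a', 'd']; in_txn=False
Op 5: BEGIN: in_txn=True, pending={}
Op 6: ROLLBACK: discarded pending []; in_txn=False
Op 7: UPDATE a=11 (auto-commit; committed a=11)
Op 8: UPDATE d=6 (auto-commit; committed d=6)
Final committed: {a=11, d=6}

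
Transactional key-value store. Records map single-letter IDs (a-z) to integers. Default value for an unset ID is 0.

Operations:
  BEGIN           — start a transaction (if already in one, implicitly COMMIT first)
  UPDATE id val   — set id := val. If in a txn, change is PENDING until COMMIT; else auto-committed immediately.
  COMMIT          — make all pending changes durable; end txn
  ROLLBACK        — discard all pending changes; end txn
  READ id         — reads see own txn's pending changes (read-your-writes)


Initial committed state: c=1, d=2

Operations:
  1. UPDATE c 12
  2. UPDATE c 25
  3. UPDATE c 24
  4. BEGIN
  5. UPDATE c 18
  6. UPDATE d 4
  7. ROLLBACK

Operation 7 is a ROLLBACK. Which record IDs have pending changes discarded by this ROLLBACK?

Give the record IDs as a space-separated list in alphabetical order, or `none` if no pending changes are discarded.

Initial committed: {c=1, d=2}
Op 1: UPDATE c=12 (auto-commit; committed c=12)
Op 2: UPDATE c=25 (auto-commit; committed c=25)
Op 3: UPDATE c=24 (auto-commit; committed c=24)
Op 4: BEGIN: in_txn=True, pending={}
Op 5: UPDATE c=18 (pending; pending now {c=18})
Op 6: UPDATE d=4 (pending; pending now {c=18, d=4})
Op 7: ROLLBACK: discarded pending ['c', 'd']; in_txn=False
ROLLBACK at op 7 discards: ['c', 'd']

Answer: c d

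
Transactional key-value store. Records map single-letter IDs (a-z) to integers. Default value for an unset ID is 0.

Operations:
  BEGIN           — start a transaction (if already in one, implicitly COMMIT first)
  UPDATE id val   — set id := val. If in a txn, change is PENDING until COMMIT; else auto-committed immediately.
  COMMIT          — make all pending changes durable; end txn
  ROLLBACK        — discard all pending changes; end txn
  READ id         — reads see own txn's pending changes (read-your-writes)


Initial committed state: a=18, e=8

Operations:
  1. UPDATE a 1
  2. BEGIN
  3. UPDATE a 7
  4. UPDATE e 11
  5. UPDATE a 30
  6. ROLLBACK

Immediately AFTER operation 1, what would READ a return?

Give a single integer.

Initial committed: {a=18, e=8}
Op 1: UPDATE a=1 (auto-commit; committed a=1)
After op 1: visible(a) = 1 (pending={}, committed={a=1, e=8})

Answer: 1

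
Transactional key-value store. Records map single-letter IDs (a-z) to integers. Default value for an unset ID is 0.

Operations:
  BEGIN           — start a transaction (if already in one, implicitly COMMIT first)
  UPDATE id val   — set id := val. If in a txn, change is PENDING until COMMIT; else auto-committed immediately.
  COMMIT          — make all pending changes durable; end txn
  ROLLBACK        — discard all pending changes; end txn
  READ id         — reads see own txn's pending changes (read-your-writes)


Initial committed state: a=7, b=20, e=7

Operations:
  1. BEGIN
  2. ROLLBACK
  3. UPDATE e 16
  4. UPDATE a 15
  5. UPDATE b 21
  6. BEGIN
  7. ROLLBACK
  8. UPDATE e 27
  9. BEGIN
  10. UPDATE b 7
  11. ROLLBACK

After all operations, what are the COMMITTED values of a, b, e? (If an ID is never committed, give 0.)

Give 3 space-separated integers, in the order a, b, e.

Answer: 15 21 27

Derivation:
Initial committed: {a=7, b=20, e=7}
Op 1: BEGIN: in_txn=True, pending={}
Op 2: ROLLBACK: discarded pending []; in_txn=False
Op 3: UPDATE e=16 (auto-commit; committed e=16)
Op 4: UPDATE a=15 (auto-commit; committed a=15)
Op 5: UPDATE b=21 (auto-commit; committed b=21)
Op 6: BEGIN: in_txn=True, pending={}
Op 7: ROLLBACK: discarded pending []; in_txn=False
Op 8: UPDATE e=27 (auto-commit; committed e=27)
Op 9: BEGIN: in_txn=True, pending={}
Op 10: UPDATE b=7 (pending; pending now {b=7})
Op 11: ROLLBACK: discarded pending ['b']; in_txn=False
Final committed: {a=15, b=21, e=27}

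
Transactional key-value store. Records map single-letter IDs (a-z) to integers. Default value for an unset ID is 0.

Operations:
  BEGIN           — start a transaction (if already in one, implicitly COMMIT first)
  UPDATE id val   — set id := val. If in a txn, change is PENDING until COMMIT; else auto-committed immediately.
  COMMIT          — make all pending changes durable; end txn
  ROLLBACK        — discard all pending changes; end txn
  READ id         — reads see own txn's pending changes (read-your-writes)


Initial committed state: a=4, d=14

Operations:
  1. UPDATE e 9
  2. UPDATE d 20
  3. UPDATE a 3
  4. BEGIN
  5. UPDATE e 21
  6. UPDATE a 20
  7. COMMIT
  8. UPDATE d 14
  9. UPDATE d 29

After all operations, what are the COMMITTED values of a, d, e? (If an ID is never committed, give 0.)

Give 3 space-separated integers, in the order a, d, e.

Initial committed: {a=4, d=14}
Op 1: UPDATE e=9 (auto-commit; committed e=9)
Op 2: UPDATE d=20 (auto-commit; committed d=20)
Op 3: UPDATE a=3 (auto-commit; committed a=3)
Op 4: BEGIN: in_txn=True, pending={}
Op 5: UPDATE e=21 (pending; pending now {e=21})
Op 6: UPDATE a=20 (pending; pending now {a=20, e=21})
Op 7: COMMIT: merged ['a', 'e'] into committed; committed now {a=20, d=20, e=21}
Op 8: UPDATE d=14 (auto-commit; committed d=14)
Op 9: UPDATE d=29 (auto-commit; committed d=29)
Final committed: {a=20, d=29, e=21}

Answer: 20 29 21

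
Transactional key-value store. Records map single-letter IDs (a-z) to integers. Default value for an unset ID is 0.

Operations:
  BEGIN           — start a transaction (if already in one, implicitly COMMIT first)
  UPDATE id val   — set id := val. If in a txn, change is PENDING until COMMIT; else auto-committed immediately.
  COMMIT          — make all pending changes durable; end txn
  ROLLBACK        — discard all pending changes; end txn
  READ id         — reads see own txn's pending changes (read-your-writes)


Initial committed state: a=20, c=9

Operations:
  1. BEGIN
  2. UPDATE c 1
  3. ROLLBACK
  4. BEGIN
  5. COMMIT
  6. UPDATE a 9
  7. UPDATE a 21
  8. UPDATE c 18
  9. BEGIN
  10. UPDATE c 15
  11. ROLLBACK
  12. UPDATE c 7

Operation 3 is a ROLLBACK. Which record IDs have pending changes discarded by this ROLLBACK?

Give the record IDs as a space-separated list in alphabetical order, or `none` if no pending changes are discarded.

Answer: c

Derivation:
Initial committed: {a=20, c=9}
Op 1: BEGIN: in_txn=True, pending={}
Op 2: UPDATE c=1 (pending; pending now {c=1})
Op 3: ROLLBACK: discarded pending ['c']; in_txn=False
Op 4: BEGIN: in_txn=True, pending={}
Op 5: COMMIT: merged [] into committed; committed now {a=20, c=9}
Op 6: UPDATE a=9 (auto-commit; committed a=9)
Op 7: UPDATE a=21 (auto-commit; committed a=21)
Op 8: UPDATE c=18 (auto-commit; committed c=18)
Op 9: BEGIN: in_txn=True, pending={}
Op 10: UPDATE c=15 (pending; pending now {c=15})
Op 11: ROLLBACK: discarded pending ['c']; in_txn=False
Op 12: UPDATE c=7 (auto-commit; committed c=7)
ROLLBACK at op 3 discards: ['c']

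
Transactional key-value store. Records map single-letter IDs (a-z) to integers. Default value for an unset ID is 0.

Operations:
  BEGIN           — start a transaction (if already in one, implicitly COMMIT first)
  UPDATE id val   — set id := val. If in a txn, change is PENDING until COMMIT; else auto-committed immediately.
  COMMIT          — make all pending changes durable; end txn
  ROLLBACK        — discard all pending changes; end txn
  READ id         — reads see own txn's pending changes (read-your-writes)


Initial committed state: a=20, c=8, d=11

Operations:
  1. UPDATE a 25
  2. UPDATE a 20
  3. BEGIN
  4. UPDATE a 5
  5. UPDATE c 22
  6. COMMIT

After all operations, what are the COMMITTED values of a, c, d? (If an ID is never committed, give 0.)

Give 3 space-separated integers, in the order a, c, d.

Initial committed: {a=20, c=8, d=11}
Op 1: UPDATE a=25 (auto-commit; committed a=25)
Op 2: UPDATE a=20 (auto-commit; committed a=20)
Op 3: BEGIN: in_txn=True, pending={}
Op 4: UPDATE a=5 (pending; pending now {a=5})
Op 5: UPDATE c=22 (pending; pending now {a=5, c=22})
Op 6: COMMIT: merged ['a', 'c'] into committed; committed now {a=5, c=22, d=11}
Final committed: {a=5, c=22, d=11}

Answer: 5 22 11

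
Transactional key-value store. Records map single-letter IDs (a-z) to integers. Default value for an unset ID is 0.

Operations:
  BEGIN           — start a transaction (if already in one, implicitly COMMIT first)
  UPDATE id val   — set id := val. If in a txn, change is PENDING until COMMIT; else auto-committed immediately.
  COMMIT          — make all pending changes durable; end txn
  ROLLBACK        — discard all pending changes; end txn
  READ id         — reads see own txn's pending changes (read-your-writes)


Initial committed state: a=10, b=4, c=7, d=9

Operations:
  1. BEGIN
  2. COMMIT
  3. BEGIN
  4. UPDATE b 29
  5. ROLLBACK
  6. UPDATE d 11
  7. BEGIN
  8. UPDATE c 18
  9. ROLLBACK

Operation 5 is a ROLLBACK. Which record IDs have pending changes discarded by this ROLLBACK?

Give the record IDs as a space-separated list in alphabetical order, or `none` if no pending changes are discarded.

Initial committed: {a=10, b=4, c=7, d=9}
Op 1: BEGIN: in_txn=True, pending={}
Op 2: COMMIT: merged [] into committed; committed now {a=10, b=4, c=7, d=9}
Op 3: BEGIN: in_txn=True, pending={}
Op 4: UPDATE b=29 (pending; pending now {b=29})
Op 5: ROLLBACK: discarded pending ['b']; in_txn=False
Op 6: UPDATE d=11 (auto-commit; committed d=11)
Op 7: BEGIN: in_txn=True, pending={}
Op 8: UPDATE c=18 (pending; pending now {c=18})
Op 9: ROLLBACK: discarded pending ['c']; in_txn=False
ROLLBACK at op 5 discards: ['b']

Answer: b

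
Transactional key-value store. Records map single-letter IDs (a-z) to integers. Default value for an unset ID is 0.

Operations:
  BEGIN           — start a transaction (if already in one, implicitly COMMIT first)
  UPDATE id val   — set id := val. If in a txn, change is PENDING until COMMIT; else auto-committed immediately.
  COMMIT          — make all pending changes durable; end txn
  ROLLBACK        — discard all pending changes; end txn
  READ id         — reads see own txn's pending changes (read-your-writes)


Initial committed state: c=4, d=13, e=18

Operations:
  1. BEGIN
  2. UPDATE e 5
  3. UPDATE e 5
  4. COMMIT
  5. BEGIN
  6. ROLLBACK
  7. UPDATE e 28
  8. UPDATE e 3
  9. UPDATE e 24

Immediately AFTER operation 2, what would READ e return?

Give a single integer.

Answer: 5

Derivation:
Initial committed: {c=4, d=13, e=18}
Op 1: BEGIN: in_txn=True, pending={}
Op 2: UPDATE e=5 (pending; pending now {e=5})
After op 2: visible(e) = 5 (pending={e=5}, committed={c=4, d=13, e=18})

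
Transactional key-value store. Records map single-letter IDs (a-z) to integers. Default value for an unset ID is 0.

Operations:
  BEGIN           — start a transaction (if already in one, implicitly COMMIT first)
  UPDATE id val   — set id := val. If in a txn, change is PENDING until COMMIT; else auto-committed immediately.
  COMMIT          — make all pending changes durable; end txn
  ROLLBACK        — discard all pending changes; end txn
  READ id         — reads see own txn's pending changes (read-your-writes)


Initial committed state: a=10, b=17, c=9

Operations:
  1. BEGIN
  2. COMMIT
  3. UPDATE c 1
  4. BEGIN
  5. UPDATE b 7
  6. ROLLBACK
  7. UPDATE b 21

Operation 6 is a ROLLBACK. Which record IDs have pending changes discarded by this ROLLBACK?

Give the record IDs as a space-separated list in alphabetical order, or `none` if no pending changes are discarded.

Answer: b

Derivation:
Initial committed: {a=10, b=17, c=9}
Op 1: BEGIN: in_txn=True, pending={}
Op 2: COMMIT: merged [] into committed; committed now {a=10, b=17, c=9}
Op 3: UPDATE c=1 (auto-commit; committed c=1)
Op 4: BEGIN: in_txn=True, pending={}
Op 5: UPDATE b=7 (pending; pending now {b=7})
Op 6: ROLLBACK: discarded pending ['b']; in_txn=False
Op 7: UPDATE b=21 (auto-commit; committed b=21)
ROLLBACK at op 6 discards: ['b']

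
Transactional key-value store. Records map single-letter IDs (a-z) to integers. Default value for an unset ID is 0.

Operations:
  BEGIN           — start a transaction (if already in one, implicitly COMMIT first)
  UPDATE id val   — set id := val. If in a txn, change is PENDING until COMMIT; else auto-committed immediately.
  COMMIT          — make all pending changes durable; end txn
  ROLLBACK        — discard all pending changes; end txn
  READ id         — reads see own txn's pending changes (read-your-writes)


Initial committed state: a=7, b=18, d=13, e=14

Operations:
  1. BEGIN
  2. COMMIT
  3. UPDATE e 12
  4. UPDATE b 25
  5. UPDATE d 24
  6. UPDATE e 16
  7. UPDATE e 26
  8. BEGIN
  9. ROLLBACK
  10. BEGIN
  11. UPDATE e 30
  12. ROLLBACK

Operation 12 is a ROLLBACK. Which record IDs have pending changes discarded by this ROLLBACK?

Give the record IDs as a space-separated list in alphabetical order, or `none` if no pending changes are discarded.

Initial committed: {a=7, b=18, d=13, e=14}
Op 1: BEGIN: in_txn=True, pending={}
Op 2: COMMIT: merged [] into committed; committed now {a=7, b=18, d=13, e=14}
Op 3: UPDATE e=12 (auto-commit; committed e=12)
Op 4: UPDATE b=25 (auto-commit; committed b=25)
Op 5: UPDATE d=24 (auto-commit; committed d=24)
Op 6: UPDATE e=16 (auto-commit; committed e=16)
Op 7: UPDATE e=26 (auto-commit; committed e=26)
Op 8: BEGIN: in_txn=True, pending={}
Op 9: ROLLBACK: discarded pending []; in_txn=False
Op 10: BEGIN: in_txn=True, pending={}
Op 11: UPDATE e=30 (pending; pending now {e=30})
Op 12: ROLLBACK: discarded pending ['e']; in_txn=False
ROLLBACK at op 12 discards: ['e']

Answer: e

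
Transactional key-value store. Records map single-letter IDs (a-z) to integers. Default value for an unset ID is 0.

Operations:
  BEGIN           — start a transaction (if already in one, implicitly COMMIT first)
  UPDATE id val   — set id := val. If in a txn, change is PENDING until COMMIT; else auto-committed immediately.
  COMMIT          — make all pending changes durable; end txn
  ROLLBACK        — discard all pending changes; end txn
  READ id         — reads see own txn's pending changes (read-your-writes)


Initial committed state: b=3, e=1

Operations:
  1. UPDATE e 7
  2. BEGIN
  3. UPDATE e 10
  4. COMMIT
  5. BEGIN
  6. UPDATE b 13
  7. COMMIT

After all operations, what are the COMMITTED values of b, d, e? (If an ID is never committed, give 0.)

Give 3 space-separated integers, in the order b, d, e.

Answer: 13 0 10

Derivation:
Initial committed: {b=3, e=1}
Op 1: UPDATE e=7 (auto-commit; committed e=7)
Op 2: BEGIN: in_txn=True, pending={}
Op 3: UPDATE e=10 (pending; pending now {e=10})
Op 4: COMMIT: merged ['e'] into committed; committed now {b=3, e=10}
Op 5: BEGIN: in_txn=True, pending={}
Op 6: UPDATE b=13 (pending; pending now {b=13})
Op 7: COMMIT: merged ['b'] into committed; committed now {b=13, e=10}
Final committed: {b=13, e=10}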